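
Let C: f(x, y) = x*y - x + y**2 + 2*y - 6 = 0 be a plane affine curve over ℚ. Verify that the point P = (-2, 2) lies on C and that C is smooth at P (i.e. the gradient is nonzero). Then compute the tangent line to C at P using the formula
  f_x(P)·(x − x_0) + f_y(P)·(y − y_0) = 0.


Tangent line at P: x + 4*y - 6 = 0.

Step 1: f(-2, 2) = 0, so P lies on C.
Step 2: partial derivatives
  f_x(x, y) = y - 1, f_y(x, y) = x + 2*y + 2.
  f_x(P) = 1, f_y(P) = 4 (gradient nonzero, so P is smooth).
Step 3: tangent line at P: 1·(x − -2) + 4·(y − 2) = 0.
Expanding: x + 4*y - 6 = 0.


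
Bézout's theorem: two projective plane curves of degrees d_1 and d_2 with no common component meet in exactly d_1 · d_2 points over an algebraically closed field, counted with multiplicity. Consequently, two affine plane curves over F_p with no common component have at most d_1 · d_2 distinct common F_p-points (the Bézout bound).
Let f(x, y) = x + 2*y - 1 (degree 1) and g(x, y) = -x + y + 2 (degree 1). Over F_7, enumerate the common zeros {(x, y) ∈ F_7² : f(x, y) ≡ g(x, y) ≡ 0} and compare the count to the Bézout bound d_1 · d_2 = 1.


Common zeros: {(4, 2)}; count = 1; Bézout bound = 1.

deg(f) = 1, deg(g) = 1, so Bézout bound = 1.
Scan x ∈ F_7. For each x, list the y ∈ F_7 with f(x, y) ≡ 0 and those with g(x, y) ≡ 0 (mod 7); the common zeros in that column are the intersection.
  x = 0: f ≡ 0 at y ∈ {4}; g ≡ 0 at y ∈ {5}; common: ∅.
  x = 1: f ≡ 0 at y ∈ {0}; g ≡ 0 at y ∈ {6}; common: ∅.
  x = 2: f ≡ 0 at y ∈ {3}; g ≡ 0 at y ∈ {0}; common: ∅.
  x = 3: f ≡ 0 at y ∈ {6}; g ≡ 0 at y ∈ {1}; common: ∅.
  x = 4: f ≡ 0 at y ∈ {2}; g ≡ 0 at y ∈ {2}; common: {2}.
  x = 5: f ≡ 0 at y ∈ {5}; g ≡ 0 at y ∈ {3}; common: ∅.
  x = 6: f ≡ 0 at y ∈ {1}; g ≡ 0 at y ∈ {4}; common: ∅.
Collecting: common zeros = {(4, 2)}, so the count is 1.
Comparison with the Bézout bound: 1 ≤ 1 = deg(f)·deg(g), as expected for curves with no common component (the bound is attained).


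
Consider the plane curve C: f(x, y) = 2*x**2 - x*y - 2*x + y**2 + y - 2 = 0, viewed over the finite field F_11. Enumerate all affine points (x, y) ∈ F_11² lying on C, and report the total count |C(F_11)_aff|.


Affine F_11-points: {(0, 1), (0, 9), (2, 5), (2, 7), (4, 0), (4, 3), (7, 1), (7, 5), (8, 0), (8, 7)}; count = 10.

For each of the 121 pairs (x, y) ∈ F_11², evaluate f(x, y) mod 11. Record the zeros.
  x = 0: [0↦9, 1↦0, 2↦4, 3↦10, 4↦7, 5↦6, 6↦7, 7↦10, 8↦4, 9↦0, 10↦9]  zeros at y ∈ {1, 9}
  x = 1: [0↦9, 1↦10, 2↦2, 3↦7, 4↦3, 5↦1, 6↦1, 7↦3, 8↦7, 9↦2, 10↦10]  zeros at y ∈ ∅
  x = 2: [0↦2, 1↦2, 2↦4, 3↦8, 4↦3, 5↦0, 6↦10, 7↦0, 8↦3, 9↦8, 10↦4]  zeros at y ∈ {5, 7}
  x = 3: [0↦10, 1↦9, 2↦10, 3↦2, 4↦7, 5↦3, 6↦1, 7↦1, 8↦3, 9↦7, 10↦2]  zeros at y ∈ ∅
  x = 4: [0↦0, 1↦9, 2↦9, 3↦0, 4↦4, 5↦10, 6↦7, 7↦6, 8↦7, 9↦10, 10↦4]  zeros at y ∈ {0, 3}
  x = 5: [0↦5, 1↦2, 2↦1, 3↦2, 4↦5, 5↦10, 6↦6, 7↦4, 8↦4, 9↦6, 10↦10]  zeros at y ∈ ∅
  x = 6: [0↦3, 1↦10, 2↦8, 3↦8, 4↦10, 5↦3, 6↦9, 7↦6, 8↦5, 9↦6, 10↦9]  zeros at y ∈ ∅
  x = 7: [0↦5, 1↦0, 2↦8, 3↦7, 4↦8, 5↦0, 6↦5, 7↦1, 8↦10, 9↦10, 10↦1]  zeros at y ∈ {1, 5}
  x = 8: [0↦0, 1↦5, 2↦1, 3↦10, 4↦10, 5↦1, 6↦5, 7↦0, 8↦8, 9↦7, 10↦8]  zeros at y ∈ {0, 7}
  x = 9: [0↦10, 1↦3, 2↦9, 3↦6, 4↦5, 5↦6, 6↦9, 7↦3, 8↦10, 9↦8, 10↦8]  zeros at y ∈ ∅
  x = 10: [0↦2, 1↦5, 2↦10, 3↦6, 4↦4, 5↦4, 6↦6, 7↦10, 8↦5, 9↦2, 10↦1]  zeros at y ∈ ∅
Collecting zeros: affine points = {(0, 1), (0, 9), (2, 5), (2, 7), (4, 0), (4, 3), (7, 1), (7, 5), (8, 0), (8, 7)}.
Total count |C(F_11)_aff| = 10.


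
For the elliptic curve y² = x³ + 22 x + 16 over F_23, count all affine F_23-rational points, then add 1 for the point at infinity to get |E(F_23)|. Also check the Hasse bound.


Affine points = {(0, 4), (0, 19), (1, 4), (1, 19), (9, 0), (11, 5), (11, 18), (14, 3), (14, 20), (15, 8), (15, 15), (16, 5), (16, 18), (17, 6), (17, 17), (19, 5), (19, 18), (22, 4), (22, 19)}; affine count = 19; |E(F_23)| = 20.

Discriminant check: Δ ∝ 4a³ + 27b² = 4·22³ + 27·16² = 4·10648 + 27·256 ≡ 8 (mod 23). Nonzero ⇒ E is nonsingular.
For each x ∈ F_23, compute rhs = x³ + 22·x + 16 mod 23, then count y ∈ F_23 with y² ≡ rhs.
  x = 0: rhs = 16, matching y values: 4, 19 (2 points).
  x = 1: rhs = 16, matching y values: 4, 19 (2 points).
  x = 2: rhs = 22, matching y values: none (0 points).
  x = 3: rhs = 17, matching y values: none (0 points).
  x = 4: rhs = 7, matching y values: none (0 points).
  x = 5: rhs = 21, matching y values: none (0 points).
  x = 6: rhs = 19, matching y values: none (0 points).
  x = 7: rhs = 7, matching y values: none (0 points).
  x = 8: rhs = 14, matching y values: none (0 points).
  x = 9: rhs = 0, matching y values: 0 (1 points).
  x = 10: rhs = 17, matching y values: none (0 points).
  x = 11: rhs = 2, matching y values: 5, 18 (2 points).
  x = 12: rhs = 7, matching y values: none (0 points).
  x = 13: rhs = 15, matching y values: none (0 points).
  x = 14: rhs = 9, matching y values: 3, 20 (2 points).
  x = 15: rhs = 18, matching y values: 8, 15 (2 points).
  x = 16: rhs = 2, matching y values: 5, 18 (2 points).
  x = 17: rhs = 13, matching y values: 6, 17 (2 points).
  x = 18: rhs = 11, matching y values: none (0 points).
  x = 19: rhs = 2, matching y values: 5, 18 (2 points).
  x = 20: rhs = 15, matching y values: none (0 points).
  x = 21: rhs = 10, matching y values: none (0 points).
  x = 22: rhs = 16, matching y values: 4, 19 (2 points).
Total affine count: 19.
Full point count |E(F_23)| = 19 + 1 = 20.
Hasse bound: |20 − (23+1)| = |-4| = 4 ≤ 2√23 ≈ 9.5917 ✓.


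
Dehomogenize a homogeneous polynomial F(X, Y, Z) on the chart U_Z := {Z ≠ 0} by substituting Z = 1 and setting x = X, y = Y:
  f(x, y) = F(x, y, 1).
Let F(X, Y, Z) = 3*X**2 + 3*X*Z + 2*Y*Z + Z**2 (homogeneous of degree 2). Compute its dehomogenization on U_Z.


f(x, y) = 3*x**2 + 3*x + 2*y + 1

On U_Z we set Z = 1. Each monomial c·X^i·Y^j·Z^k in F becomes c·x^i·y^j·1^k = c·x^i·y^j.
Substituting Z = 1: F(X, Y, 1) = 3*x**2 + 3*x + 2*y + 1.
Note: deg(f) ≤ deg(F) = 2; strict inequality happens when F is divisible by Z (lost terms).


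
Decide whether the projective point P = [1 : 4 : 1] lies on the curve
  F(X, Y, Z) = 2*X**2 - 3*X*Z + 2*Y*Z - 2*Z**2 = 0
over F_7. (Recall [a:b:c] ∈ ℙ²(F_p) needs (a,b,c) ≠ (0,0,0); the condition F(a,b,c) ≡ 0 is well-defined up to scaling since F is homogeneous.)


F(1,4,1) ≡ 5 (mod 7); P is NOT on the curve.

Evaluate F(1, 4, 1) term-by-term (mod 7).
  2*X**2 ↦ 2·1·1·1 = 2
  -3*X*Z ↦ -3·1·1·1 = -3
  2*Y*Z ↦ 2·1·4·1 = 8
  -2*Z**2 ↦ -2·1·1·1 = -2
Sum: F(1, 4, 1) = (2) + (-3) + (8) + (-2) = 5.
Reducing mod 7: 5 ≡ 5 (mod 7).
Since F(a, b, c) ≡ 5 ≠ 0 (mod 7), P does NOT lie on the curve.


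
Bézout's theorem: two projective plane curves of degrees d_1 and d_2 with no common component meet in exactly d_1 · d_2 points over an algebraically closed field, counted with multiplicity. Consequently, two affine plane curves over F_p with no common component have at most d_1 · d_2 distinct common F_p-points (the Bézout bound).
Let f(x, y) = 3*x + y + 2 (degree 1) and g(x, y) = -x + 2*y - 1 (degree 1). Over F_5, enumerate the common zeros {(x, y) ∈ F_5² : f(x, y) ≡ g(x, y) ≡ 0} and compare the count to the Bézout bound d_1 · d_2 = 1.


Common zeros: {(0, 3)}; count = 1; Bézout bound = 1.

deg(f) = 1, deg(g) = 1, so Bézout bound = 1.
Scan x ∈ F_5. For each x, list the y ∈ F_5 with f(x, y) ≡ 0 and those with g(x, y) ≡ 0 (mod 5); the common zeros in that column are the intersection.
  x = 0: f ≡ 0 at y ∈ {3}; g ≡ 0 at y ∈ {3}; common: {3}.
  x = 1: f ≡ 0 at y ∈ {0}; g ≡ 0 at y ∈ {1}; common: ∅.
  x = 2: f ≡ 0 at y ∈ {2}; g ≡ 0 at y ∈ {4}; common: ∅.
  x = 3: f ≡ 0 at y ∈ {4}; g ≡ 0 at y ∈ {2}; common: ∅.
  x = 4: f ≡ 0 at y ∈ {1}; g ≡ 0 at y ∈ {0}; common: ∅.
Collecting: common zeros = {(0, 3)}, so the count is 1.
Comparison with the Bézout bound: 1 ≤ 1 = deg(f)·deg(g), as expected for curves with no common component (the bound is attained).


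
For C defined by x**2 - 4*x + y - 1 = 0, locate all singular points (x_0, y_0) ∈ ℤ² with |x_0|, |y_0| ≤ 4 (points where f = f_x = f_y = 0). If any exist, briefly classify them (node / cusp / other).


No singular points in the scanned grid; C is smooth there.

Compute partial derivatives:
  f_x = 2*x - 4.
  f_y = 1.
f_y = 1 is a nonzero constant, so f_y never vanishes: no point (x, y) can satisfy f = f_x = f_y = 0. In particular no (x, y) ∈ {−4, ..., 4}² is singular; the curve is smooth.


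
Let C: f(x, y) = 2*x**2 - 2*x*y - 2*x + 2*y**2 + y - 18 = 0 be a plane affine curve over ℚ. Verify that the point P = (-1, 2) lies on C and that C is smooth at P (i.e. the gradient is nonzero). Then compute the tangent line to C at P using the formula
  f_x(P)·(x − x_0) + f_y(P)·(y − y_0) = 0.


Tangent line at P: -10*x + 11*y - 32 = 0.

Step 1: f(-1, 2) = 0, so P lies on C.
Step 2: partial derivatives
  f_x(x, y) = 4*x - 2*y - 2, f_y(x, y) = -2*x + 4*y + 1.
  f_x(P) = -10, f_y(P) = 11 (gradient nonzero, so P is smooth).
Step 3: tangent line at P: -10·(x − -1) + 11·(y − 2) = 0.
Expanding: -10*x + 11*y - 32 = 0.


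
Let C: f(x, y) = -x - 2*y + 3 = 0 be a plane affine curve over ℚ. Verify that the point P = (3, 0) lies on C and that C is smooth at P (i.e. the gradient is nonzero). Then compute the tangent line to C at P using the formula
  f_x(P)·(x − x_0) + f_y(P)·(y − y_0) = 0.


Tangent line at P: -x - 2*y + 3 = 0.

Step 1: f(3, 0) = 0, so P lies on C.
Step 2: partial derivatives
  f_x(x, y) = -1, f_y(x, y) = -2.
  f_x(P) = -1, f_y(P) = -2 (gradient nonzero, so P is smooth).
Step 3: tangent line at P: -1·(x − 3) + -2·(y − 0) = 0.
Expanding: -x - 2*y + 3 = 0.


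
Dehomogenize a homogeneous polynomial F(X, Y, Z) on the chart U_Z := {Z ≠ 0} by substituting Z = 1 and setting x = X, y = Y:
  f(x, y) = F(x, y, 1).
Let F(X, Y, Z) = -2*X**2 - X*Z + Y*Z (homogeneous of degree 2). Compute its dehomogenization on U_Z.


f(x, y) = -2*x**2 - x + y

On U_Z we set Z = 1. Each monomial c·X^i·Y^j·Z^k in F becomes c·x^i·y^j·1^k = c·x^i·y^j.
Substituting Z = 1: F(X, Y, 1) = -2*x**2 - x + y.
Note: deg(f) ≤ deg(F) = 2; strict inequality happens when F is divisible by Z (lost terms).


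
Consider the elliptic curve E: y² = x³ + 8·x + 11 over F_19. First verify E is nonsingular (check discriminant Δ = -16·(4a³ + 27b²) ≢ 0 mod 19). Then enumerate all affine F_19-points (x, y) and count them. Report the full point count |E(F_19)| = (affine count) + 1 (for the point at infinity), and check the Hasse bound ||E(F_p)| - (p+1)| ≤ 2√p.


Affine points = {(0, 7), (0, 12), (1, 1), (1, 18), (2, 4), (2, 15), (3, 9), (3, 10), (5, 9), (5, 10), (6, 3), (6, 16), (7, 7), (7, 12), (8, 6), (8, 13), (11, 9), (11, 10), (12, 7), (12, 12), (14, 6), (14, 13), (16, 6), (16, 13), (17, 5), (17, 14)}; affine count = 26; |E(F_19)| = 27.

Discriminant check: Δ ∝ 4a³ + 27b² = 4·8³ + 27·11² = 4·512 + 27·121 ≡ 14 (mod 19). Nonzero ⇒ E is nonsingular.
For each x ∈ F_19, compute rhs = x³ + 8·x + 11 mod 19, then count y ∈ F_19 with y² ≡ rhs.
  x = 0: rhs = 11, matching y values: 7, 12 (2 points).
  x = 1: rhs = 1, matching y values: 1, 18 (2 points).
  x = 2: rhs = 16, matching y values: 4, 15 (2 points).
  x = 3: rhs = 5, matching y values: 9, 10 (2 points).
  x = 4: rhs = 12, matching y values: none (0 points).
  x = 5: rhs = 5, matching y values: 9, 10 (2 points).
  x = 6: rhs = 9, matching y values: 3, 16 (2 points).
  x = 7: rhs = 11, matching y values: 7, 12 (2 points).
  x = 8: rhs = 17, matching y values: 6, 13 (2 points).
  x = 9: rhs = 14, matching y values: none (0 points).
  x = 10: rhs = 8, matching y values: none (0 points).
  x = 11: rhs = 5, matching y values: 9, 10 (2 points).
  x = 12: rhs = 11, matching y values: 7, 12 (2 points).
  x = 13: rhs = 13, matching y values: none (0 points).
  x = 14: rhs = 17, matching y values: 6, 13 (2 points).
  x = 15: rhs = 10, matching y values: none (0 points).
  x = 16: rhs = 17, matching y values: 6, 13 (2 points).
  x = 17: rhs = 6, matching y values: 5, 14 (2 points).
  x = 18: rhs = 2, matching y values: none (0 points).
Total affine count: 26.
Full point count |E(F_19)| = 26 + 1 = 27.
Hasse bound: |27 − (19+1)| = |7| = 7 ≤ 2√19 ≈ 8.7178 ✓.


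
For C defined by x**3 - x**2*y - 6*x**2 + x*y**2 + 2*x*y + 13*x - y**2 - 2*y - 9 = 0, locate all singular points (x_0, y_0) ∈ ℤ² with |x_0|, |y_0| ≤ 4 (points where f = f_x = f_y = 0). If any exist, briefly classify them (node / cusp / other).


Singular points: {(2, 1)}; classification: node.

Compute partial derivatives:
  f_x = 3*x**2 - 2*x*y - 12*x + y**2 + 2*y + 13.
  f_y = -x**2 + 2*x*y + 2*x - 2*y - 2.
Scan x_0 ∈ {−4, ..., 4}. For each x_0, f_y(x_0, y) is a polynomial in y; find its integer roots y ∈ {−4, ..., 4}, then test f_x and f at those candidates.
  x = -4: f_y(-4, y) = -10*y - 26; no integer root y with |y| ≤ 4.
  x = -3: f_y(-3, y) = -8*y - 17; no integer root y with |y| ≤ 4.
  x = -2: f_y(-2, y) = -6*y - 10; no integer root y with |y| ≤ 4.
  x = -1: f_y(-1, y) = -4*y - 5; no integer root y with |y| ≤ 4.
  x = 0: f_y(0, y) = -2*y - 2; vanishes at y ∈ {-1}. (0, -1): f_x = 12 ≠ 0.
  x = 1: f_y(1, y) = -1; no integer root y with |y| ≤ 4.
  x = 2: f_y(2, y) = 2*y - 2; vanishes at y ∈ {1}. (2, 1): f_x = 0, f = 0 — SINGULAR.
  x = 3: f_y(3, y) = 4*y - 5; no integer root y with |y| ≤ 4.
  x = 4: f_y(4, y) = 6*y - 10; no integer root y with |y| ≤ 4.
Only singular point on the grid: (2, 1).
Classify: substitute x = 2 + u, y = 1 + v and expand: f = u**3 - u**2*v - u**2 + u*v**2 + v**2.
No constant or linear terms (consistent with a singular point). Quadratic part: -u**2 + v**2. Cubic part: u**3 - u**2*v + u*v**2.
The quadratic part v**2 - u**2 = (v − u)(v + u) splits into two distinct linear factors, so there are two distinct tangent lines y − 1 = ±(x − 2) — this is a node (ordinary double point).
Classification: node.


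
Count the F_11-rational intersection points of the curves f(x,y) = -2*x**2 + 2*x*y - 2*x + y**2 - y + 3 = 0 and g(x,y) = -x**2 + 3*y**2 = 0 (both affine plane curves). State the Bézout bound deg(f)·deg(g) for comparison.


Common zeros: ∅; count = 0; Bézout bound = 4.

deg(f) = 2, deg(g) = 2, so Bézout bound = 4.
Scan x ∈ F_11. For each x, list the y ∈ F_11 with f(x, y) ≡ 0 and those with g(x, y) ≡ 0 (mod 11); the common zeros in that column are the intersection.
  x = 0: f ≡ 0 at y ∈ {6}; g ≡ 0 at y ∈ {0}; common: ∅.
  x = 1: f ≡ 0 at y ∈ {3, 7}; g ≡ 0 at y ∈ {2, 9}; common: ∅.
  x = 2: f ≡ 0 at y ∈ {9, 10}; g ≡ 0 at y ∈ {4, 7}; common: ∅.
  x = 3: f ≡ 0 at y ∈ ∅; g ≡ 0 at y ∈ {5, 6}; common: ∅.
  x = 4: f ≡ 0 at y ∈ ∅; g ≡ 0 at y ∈ {3, 8}; common: ∅.
  x = 5: f ≡ 0 at y ∈ {6, 7}; g ≡ 0 at y ∈ {1, 10}; common: ∅.
  x = 6: f ≡ 0 at y ∈ {2, 9}; g ≡ 0 at y ∈ {1, 10}; common: ∅.
  x = 7: f ≡ 0 at y ∈ {10}; g ≡ 0 at y ∈ {3, 8}; common: ∅.
  x = 8: f ≡ 0 at y ∈ ∅; g ≡ 0 at y ∈ {5, 6}; common: ∅.
  x = 9: f ≡ 0 at y ∈ ∅; g ≡ 0 at y ∈ {4, 7}; common: ∅.
  x = 10: f ≡ 0 at y ∈ ∅; g ≡ 0 at y ∈ {2, 9}; common: ∅.
Collecting: common zeros = ∅, so the count is 0.
Comparison with the Bézout bound: 0 ≤ 4 = deg(f)·deg(g), as expected for curves with no common component (the affine F_11-count falls short of the bound because intersections may lie at infinity, over extension fields, or carry multiplicity).


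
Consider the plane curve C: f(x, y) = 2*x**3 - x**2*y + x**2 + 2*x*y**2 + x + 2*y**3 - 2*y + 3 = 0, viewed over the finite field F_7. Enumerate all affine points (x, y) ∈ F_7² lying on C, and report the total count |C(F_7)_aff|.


Affine F_7-points: {(1, 0), (1, 3), (3, 6), (4, 5), (4, 6), (6, 3), (6, 6)}; count = 7.

For each of the 49 pairs (x, y) ∈ F_7², evaluate f(x, y) mod 7. Record the zeros.
  x = 0: [0↦3, 1↦3, 2↦1, 3↦2, 4↦4, 5↦5, 6↦3]  zeros at y ∈ ∅
  x = 1: [0↦0, 1↦1, 2↦4, 3↦0, 4↦1, 5↦5, 6↦3]  zeros at y ∈ {0, 3}
  x = 2: [0↦4, 1↦4, 2↦3, 3↦6, 4↦4, 5↦2, 6↦5]  zeros at y ∈ ∅
  x = 3: [0↦6, 1↦3, 2↦3, 3↦4, 4↦4, 5↦1, 6↦0]  zeros at y ∈ {6}
  x = 4: [0↦4, 1↦3, 2↦2, 3↦6, 4↦6, 5↦0, 6↦0]  zeros at y ∈ {5, 6}
  x = 5: [0↦3, 1↦2, 2↦5, 3↦3, 4↦1, 5↦4, 6↦3]  zeros at y ∈ ∅
  x = 6: [0↦1, 1↦5, 2↦3, 3↦0, 4↦1, 5↦4, 6↦0]  zeros at y ∈ {3, 6}
Collecting zeros: affine points = {(1, 0), (1, 3), (3, 6), (4, 5), (4, 6), (6, 3), (6, 6)}.
Total count |C(F_7)_aff| = 7.


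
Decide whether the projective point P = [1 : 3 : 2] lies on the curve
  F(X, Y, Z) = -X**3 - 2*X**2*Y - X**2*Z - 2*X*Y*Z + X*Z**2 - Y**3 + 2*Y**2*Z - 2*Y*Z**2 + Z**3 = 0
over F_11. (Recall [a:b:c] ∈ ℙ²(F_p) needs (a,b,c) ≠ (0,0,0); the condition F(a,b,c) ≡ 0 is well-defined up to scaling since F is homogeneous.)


F(1,3,2) ≡ 9 (mod 11); P is NOT on the curve.

Evaluate F(1, 3, 2) term-by-term (mod 11).
  -X**3 ↦ -1·1·1·1 = -1
  -2*X**2*Y ↦ -2·1·3·1 = -6
  -X**2*Z ↦ -1·1·1·2 = -2
  -2*X*Y*Z ↦ -2·1·3·2 = -12
  X*Z**2 ↦ 1·1·1·4 = 4
  -Y**3 ↦ -1·1·27·1 = -27
  2*Y**2*Z ↦ 2·1·9·2 = 36
  -2*Y*Z**2 ↦ -2·1·3·4 = -24
  Z**3 ↦ 1·1·1·8 = 8
Sum: F(1, 3, 2) = (-1) + (-6) + (-2) + (-12) + (4) + (-27) + (36) + (-24) + (8) = -24.
Reducing mod 11: -24 ≡ 9 (mod 11).
Since F(a, b, c) ≡ 9 ≠ 0 (mod 11), P does NOT lie on the curve.


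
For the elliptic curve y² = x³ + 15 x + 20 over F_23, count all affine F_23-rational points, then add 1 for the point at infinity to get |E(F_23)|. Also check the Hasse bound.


Affine points = {(1, 6), (1, 17), (2, 9), (2, 14), (3, 0), (4, 11), (4, 12), (5, 6), (5, 17), (6, 2), (6, 21), (7, 10), (7, 13), (8, 10), (8, 13), (15, 3), (15, 20), (16, 3), (16, 20), (17, 6), (17, 17), (18, 2), (18, 21), (22, 2), (22, 21)}; affine count = 25; |E(F_23)| = 26.

Discriminant check: Δ ∝ 4a³ + 27b² = 4·15³ + 27·20² = 4·3375 + 27·400 ≡ 12 (mod 23). Nonzero ⇒ E is nonsingular.
For each x ∈ F_23, compute rhs = x³ + 15·x + 20 mod 23, then count y ∈ F_23 with y² ≡ rhs.
  x = 0: rhs = 20, matching y values: none (0 points).
  x = 1: rhs = 13, matching y values: 6, 17 (2 points).
  x = 2: rhs = 12, matching y values: 9, 14 (2 points).
  x = 3: rhs = 0, matching y values: 0 (1 points).
  x = 4: rhs = 6, matching y values: 11, 12 (2 points).
  x = 5: rhs = 13, matching y values: 6, 17 (2 points).
  x = 6: rhs = 4, matching y values: 2, 21 (2 points).
  x = 7: rhs = 8, matching y values: 10, 13 (2 points).
  x = 8: rhs = 8, matching y values: 10, 13 (2 points).
  x = 9: rhs = 10, matching y values: none (0 points).
  x = 10: rhs = 20, matching y values: none (0 points).
  x = 11: rhs = 21, matching y values: none (0 points).
  x = 12: rhs = 19, matching y values: none (0 points).
  x = 13: rhs = 20, matching y values: none (0 points).
  x = 14: rhs = 7, matching y values: none (0 points).
  x = 15: rhs = 9, matching y values: 3, 20 (2 points).
  x = 16: rhs = 9, matching y values: 3, 20 (2 points).
  x = 17: rhs = 13, matching y values: 6, 17 (2 points).
  x = 18: rhs = 4, matching y values: 2, 21 (2 points).
  x = 19: rhs = 11, matching y values: none (0 points).
  x = 20: rhs = 17, matching y values: none (0 points).
  x = 21: rhs = 5, matching y values: none (0 points).
  x = 22: rhs = 4, matching y values: 2, 21 (2 points).
Total affine count: 25.
Full point count |E(F_23)| = 25 + 1 = 26.
Hasse bound: |26 − (23+1)| = |2| = 2 ≤ 2√23 ≈ 9.5917 ✓.


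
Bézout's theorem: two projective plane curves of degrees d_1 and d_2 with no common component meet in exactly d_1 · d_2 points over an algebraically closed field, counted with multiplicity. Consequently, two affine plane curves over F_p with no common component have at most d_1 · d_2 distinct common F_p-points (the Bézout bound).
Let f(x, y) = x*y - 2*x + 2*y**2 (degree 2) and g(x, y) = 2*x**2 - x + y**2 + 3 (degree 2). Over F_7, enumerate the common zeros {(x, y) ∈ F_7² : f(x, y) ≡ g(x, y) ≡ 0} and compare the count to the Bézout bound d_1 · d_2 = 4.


Common zeros: ∅; count = 0; Bézout bound = 4.

deg(f) = 2, deg(g) = 2, so Bézout bound = 4.
Scan x ∈ F_7. For each x, list the y ∈ F_7 with f(x, y) ≡ 0 and those with g(x, y) ≡ 0 (mod 7); the common zeros in that column are the intersection.
  x = 0: f ≡ 0 at y ∈ {0}; g ≡ 0 at y ∈ {2, 5}; common: ∅.
  x = 1: f ≡ 0 at y ∈ ∅; g ≡ 0 at y ∈ ∅; common: ∅.
  x = 2: f ≡ 0 at y ∈ {1, 5}; g ≡ 0 at y ∈ ∅; common: ∅.
  x = 3: f ≡ 0 at y ∈ {3, 6}; g ≡ 0 at y ∈ ∅; common: ∅.
  x = 4: f ≡ 0 at y ∈ ∅; g ≡ 0 at y ∈ {2, 5}; common: ∅.
  x = 5: f ≡ 0 at y ∈ {4}; g ≡ 0 at y ∈ {1, 6}; common: ∅.
  x = 6: f ≡ 0 at y ∈ ∅; g ≡ 0 at y ∈ {1, 6}; common: ∅.
Collecting: common zeros = ∅, so the count is 0.
Comparison with the Bézout bound: 0 ≤ 4 = deg(f)·deg(g), as expected for curves with no common component (the affine F_7-count falls short of the bound because intersections may lie at infinity, over extension fields, or carry multiplicity).


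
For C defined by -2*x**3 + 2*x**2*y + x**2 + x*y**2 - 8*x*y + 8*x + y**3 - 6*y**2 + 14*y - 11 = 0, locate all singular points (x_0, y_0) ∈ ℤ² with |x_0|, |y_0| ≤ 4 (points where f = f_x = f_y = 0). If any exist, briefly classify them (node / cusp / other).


Singular points: {(1, 2)}; classification: node.

Compute partial derivatives:
  f_x = -6*x**2 + 4*x*y + 2*x + y**2 - 8*y + 8.
  f_y = 2*x**2 + 2*x*y - 8*x + 3*y**2 - 12*y + 14.
Scan x_0 ∈ {−4, ..., 4}. For each x_0, f_y(x_0, y) is a polynomial in y; find its integer roots y ∈ {−4, ..., 4}, then test f_x and f at those candidates.
  x = -4: f_y(-4, y) = 3*y**2 - 20*y + 78; no integer root y with |y| ≤ 4.
  x = -3: f_y(-3, y) = 3*y**2 - 18*y + 56; no integer root y with |y| ≤ 4.
  x = -2: f_y(-2, y) = 3*y**2 - 16*y + 38; no integer root y with |y| ≤ 4.
  x = -1: f_y(-1, y) = 3*y**2 - 14*y + 24; no integer root y with |y| ≤ 4.
  x = 0: f_y(0, y) = 3*y**2 - 12*y + 14; no integer root y with |y| ≤ 4.
  x = 1: f_y(1, y) = 3*y**2 - 10*y + 8; vanishes at y ∈ {2}. (1, 2): f_x = 0, f = 0 — SINGULAR.
  x = 2: f_y(2, y) = 3*y**2 - 8*y + 6; no integer root y with |y| ≤ 4.
  x = 3: f_y(3, y) = 3*y**2 - 6*y + 8; no integer root y with |y| ≤ 4.
  x = 4: f_y(4, y) = 3*y**2 - 4*y + 14; no integer root y with |y| ≤ 4.
Only singular point on the grid: (1, 2).
Classify: substitute x = 1 + u, y = 2 + v and expand: f = -2*u**3 + 2*u**2*v - u**2 + u*v**2 + v**3 + v**2.
No constant or linear terms (consistent with a singular point). Quadratic part: -u**2 + v**2. Cubic part: -2*u**3 + 2*u**2*v + u*v**2 + v**3.
The quadratic part v**2 - u**2 = (v − u)(v + u) splits into two distinct linear factors, so there are two distinct tangent lines y − 2 = ±(x − 1) — this is a node (ordinary double point).
Classification: node.


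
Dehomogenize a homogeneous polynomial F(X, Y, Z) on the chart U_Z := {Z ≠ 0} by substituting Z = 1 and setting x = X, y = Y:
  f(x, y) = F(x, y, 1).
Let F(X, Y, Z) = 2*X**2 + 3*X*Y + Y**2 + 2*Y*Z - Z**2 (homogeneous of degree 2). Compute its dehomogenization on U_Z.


f(x, y) = 2*x**2 + 3*x*y + y**2 + 2*y - 1

On U_Z we set Z = 1. Each monomial c·X^i·Y^j·Z^k in F becomes c·x^i·y^j·1^k = c·x^i·y^j.
Substituting Z = 1: F(X, Y, 1) = 2*x**2 + 3*x*y + y**2 + 2*y - 1.
Note: deg(f) ≤ deg(F) = 2; strict inequality happens when F is divisible by Z (lost terms).


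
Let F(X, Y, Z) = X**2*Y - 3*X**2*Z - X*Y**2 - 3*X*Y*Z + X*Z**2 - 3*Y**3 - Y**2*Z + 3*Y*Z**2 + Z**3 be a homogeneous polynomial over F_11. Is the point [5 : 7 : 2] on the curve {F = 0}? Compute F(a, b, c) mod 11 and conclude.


F(5,7,2) ≡ 7 (mod 11); P is NOT on the curve.

Evaluate F(5, 7, 2) term-by-term (mod 11).
  X**2*Y ↦ 1·25·7·1 = 175
  -3*X**2*Z ↦ -3·25·1·2 = -150
  -X*Y**2 ↦ -1·5·49·1 = -245
  -3*X*Y*Z ↦ -3·5·7·2 = -210
  X*Z**2 ↦ 1·5·1·4 = 20
  -3*Y**3 ↦ -3·1·343·1 = -1029
  -Y**2*Z ↦ -1·1·49·2 = -98
  3*Y*Z**2 ↦ 3·1·7·4 = 84
  Z**3 ↦ 1·1·1·8 = 8
Sum: F(5, 7, 2) = (175) + (-150) + (-245) + (-210) + (20) + (-1029) + (-98) + (84) + (8) = -1445.
Reducing mod 11: -1445 ≡ 7 (mod 11).
Since F(a, b, c) ≡ 7 ≠ 0 (mod 11), P does NOT lie on the curve.


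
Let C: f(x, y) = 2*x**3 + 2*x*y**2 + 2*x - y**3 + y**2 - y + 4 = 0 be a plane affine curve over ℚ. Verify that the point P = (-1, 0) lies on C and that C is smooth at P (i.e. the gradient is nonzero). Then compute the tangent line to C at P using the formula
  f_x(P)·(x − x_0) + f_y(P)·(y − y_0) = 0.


Tangent line at P: 8*x - y + 8 = 0.

Step 1: f(-1, 0) = 0, so P lies on C.
Step 2: partial derivatives
  f_x(x, y) = 6*x**2 + 2*y**2 + 2, f_y(x, y) = 4*x*y - 3*y**2 + 2*y - 1.
  f_x(P) = 8, f_y(P) = -1 (gradient nonzero, so P is smooth).
Step 3: tangent line at P: 8·(x − -1) + -1·(y − 0) = 0.
Expanding: 8*x - y + 8 = 0.


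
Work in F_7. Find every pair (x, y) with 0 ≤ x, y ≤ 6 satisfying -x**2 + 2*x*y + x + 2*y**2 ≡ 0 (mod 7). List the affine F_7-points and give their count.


Affine F_7-points: {(0, 0), (1, 0), (1, 6), (2, 2), (2, 3), (3, 2), (5, 3), (5, 6)}; count = 8.

For each of the 49 pairs (x, y) ∈ F_7², evaluate f(x, y) mod 7. Record the zeros.
  x = 0: [0↦0, 1↦2, 2↦1, 3↦4, 4↦4, 5↦1, 6↦2]  zeros at y ∈ {0}
  x = 1: [0↦0, 1↦4, 2↦5, 3↦3, 4↦5, 5↦4, 6↦0]  zeros at y ∈ {0, 6}
  x = 2: [0↦5, 1↦4, 2↦0, 3↦0, 4↦4, 5↦5, 6↦3]  zeros at y ∈ {2, 3}
  x = 3: [0↦1, 1↦2, 2↦0, 3↦2, 4↦1, 5↦4, 6↦4]  zeros at y ∈ {2}
  x = 4: [0↦2, 1↦5, 2↦5, 3↦2, 4↦3, 5↦1, 6↦3]  zeros at y ∈ ∅
  x = 5: [0↦1, 1↦6, 2↦1, 3↦0, 4↦3, 5↦3, 6↦0]  zeros at y ∈ {3, 6}
  x = 6: [0↦5, 1↦5, 2↦2, 3↦3, 4↦1, 5↦3, 6↦2]  zeros at y ∈ ∅
Collecting zeros: affine points = {(0, 0), (1, 0), (1, 6), (2, 2), (2, 3), (3, 2), (5, 3), (5, 6)}.
Total count |C(F_7)_aff| = 8.


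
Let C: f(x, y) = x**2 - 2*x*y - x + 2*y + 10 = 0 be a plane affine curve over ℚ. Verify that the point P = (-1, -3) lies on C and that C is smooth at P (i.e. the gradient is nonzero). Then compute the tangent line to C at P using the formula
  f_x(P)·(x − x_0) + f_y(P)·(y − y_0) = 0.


Tangent line at P: 3*x + 4*y + 15 = 0.

Step 1: f(-1, -3) = 0, so P lies on C.
Step 2: partial derivatives
  f_x(x, y) = 2*x - 2*y - 1, f_y(x, y) = 2 - 2*x.
  f_x(P) = 3, f_y(P) = 4 (gradient nonzero, so P is smooth).
Step 3: tangent line at P: 3·(x − -1) + 4·(y − -3) = 0.
Expanding: 3*x + 4*y + 15 = 0.


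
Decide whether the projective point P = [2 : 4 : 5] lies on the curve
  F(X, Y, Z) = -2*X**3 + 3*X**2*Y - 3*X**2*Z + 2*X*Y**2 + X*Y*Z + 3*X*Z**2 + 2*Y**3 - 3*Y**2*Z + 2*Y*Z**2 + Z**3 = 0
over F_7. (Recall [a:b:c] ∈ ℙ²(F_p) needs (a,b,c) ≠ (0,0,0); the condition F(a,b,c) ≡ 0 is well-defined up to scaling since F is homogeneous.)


F(2,4,5) ≡ 5 (mod 7); P is NOT on the curve.

Evaluate F(2, 4, 5) term-by-term (mod 7).
  -2*X**3 ↦ -2·8·1·1 = -16
  3*X**2*Y ↦ 3·4·4·1 = 48
  -3*X**2*Z ↦ -3·4·1·5 = -60
  2*X*Y**2 ↦ 2·2·16·1 = 64
  X*Y*Z ↦ 1·2·4·5 = 40
  3*X*Z**2 ↦ 3·2·1·25 = 150
  2*Y**3 ↦ 2·1·64·1 = 128
  -3*Y**2*Z ↦ -3·1·16·5 = -240
  2*Y*Z**2 ↦ 2·1·4·25 = 200
  Z**3 ↦ 1·1·1·125 = 125
Sum: F(2, 4, 5) = (-16) + (48) + (-60) + (64) + (40) + (150) + (128) + (-240) + (200) + (125) = 439.
Reducing mod 7: 439 ≡ 5 (mod 7).
Since F(a, b, c) ≡ 5 ≠ 0 (mod 7), P does NOT lie on the curve.


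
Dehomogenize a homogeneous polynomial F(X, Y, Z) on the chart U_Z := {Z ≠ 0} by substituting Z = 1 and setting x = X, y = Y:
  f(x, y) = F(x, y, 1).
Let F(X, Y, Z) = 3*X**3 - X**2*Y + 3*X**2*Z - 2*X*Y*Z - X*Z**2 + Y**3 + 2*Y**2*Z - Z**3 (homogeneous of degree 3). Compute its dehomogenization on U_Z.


f(x, y) = 3*x**3 - x**2*y + 3*x**2 - 2*x*y - x + y**3 + 2*y**2 - 1

On U_Z we set Z = 1. Each monomial c·X^i·Y^j·Z^k in F becomes c·x^i·y^j·1^k = c·x^i·y^j.
Substituting Z = 1: F(X, Y, 1) = 3*x**3 - x**2*y + 3*x**2 - 2*x*y - x + y**3 + 2*y**2 - 1.
Note: deg(f) ≤ deg(F) = 3; strict inequality happens when F is divisible by Z (lost terms).


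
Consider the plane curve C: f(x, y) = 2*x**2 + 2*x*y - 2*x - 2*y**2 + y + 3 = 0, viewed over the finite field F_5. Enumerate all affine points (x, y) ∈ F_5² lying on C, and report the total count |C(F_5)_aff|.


Affine F_5-points: {(0, 4), (2, 1), (2, 4), (3, 0), (3, 1)}; count = 5.

For each of the 25 pairs (x, y) ∈ F_5², evaluate f(x, y) mod 5. Record the zeros.
  x = 0: [0↦3, 1↦2, 2↦2, 3↦3, 4↦0]  zeros at y ∈ {4}
  x = 1: [0↦3, 1↦4, 2↦1, 3↦4, 4↦3]  zeros at y ∈ ∅
  x = 2: [0↦2, 1↦0, 2↦4, 3↦4, 4↦0]  zeros at y ∈ {1, 4}
  x = 3: [0↦0, 1↦0, 2↦1, 3↦3, 4↦1]  zeros at y ∈ {0, 1}
  x = 4: [0↦2, 1↦4, 2↦2, 3↦1, 4↦1]  zeros at y ∈ ∅
Collecting zeros: affine points = {(0, 4), (2, 1), (2, 4), (3, 0), (3, 1)}.
Total count |C(F_5)_aff| = 5.


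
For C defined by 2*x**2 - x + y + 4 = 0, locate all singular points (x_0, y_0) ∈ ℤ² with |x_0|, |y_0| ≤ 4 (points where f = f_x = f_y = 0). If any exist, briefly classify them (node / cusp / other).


No singular points in the scanned grid; C is smooth there.

Compute partial derivatives:
  f_x = 4*x - 1.
  f_y = 1.
f_y = 1 is a nonzero constant, so f_y never vanishes: no point (x, y) can satisfy f = f_x = f_y = 0. In particular no (x, y) ∈ {−4, ..., 4}² is singular; the curve is smooth.


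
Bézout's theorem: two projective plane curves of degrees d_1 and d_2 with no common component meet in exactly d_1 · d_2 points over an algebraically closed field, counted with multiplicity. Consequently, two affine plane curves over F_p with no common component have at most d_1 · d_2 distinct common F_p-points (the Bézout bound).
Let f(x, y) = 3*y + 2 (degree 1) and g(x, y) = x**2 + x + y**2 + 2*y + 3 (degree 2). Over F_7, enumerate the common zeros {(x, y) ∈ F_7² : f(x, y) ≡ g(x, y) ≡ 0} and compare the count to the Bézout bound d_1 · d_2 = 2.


Common zeros: ∅; count = 0; Bézout bound = 2.

deg(f) = 1, deg(g) = 2, so Bézout bound = 2.
Scan x ∈ F_7. For each x, list the y ∈ F_7 with f(x, y) ≡ 0 and those with g(x, y) ≡ 0 (mod 7); the common zeros in that column are the intersection.
  x = 0: f ≡ 0 at y ∈ {4}; g ≡ 0 at y ∈ ∅; common: ∅.
  x = 1: f ≡ 0 at y ∈ {4}; g ≡ 0 at y ∈ ∅; common: ∅.
  x = 2: f ≡ 0 at y ∈ {4}; g ≡ 0 at y ∈ ∅; common: ∅.
  x = 3: f ≡ 0 at y ∈ {4}; g ≡ 0 at y ∈ {6}; common: ∅.
  x = 4: f ≡ 0 at y ∈ {4}; g ≡ 0 at y ∈ ∅; common: ∅.
  x = 5: f ≡ 0 at y ∈ {4}; g ≡ 0 at y ∈ ∅; common: ∅.
  x = 6: f ≡ 0 at y ∈ {4}; g ≡ 0 at y ∈ ∅; common: ∅.
Collecting: common zeros = ∅, so the count is 0.
Comparison with the Bézout bound: 0 ≤ 2 = deg(f)·deg(g), as expected for curves with no common component (the affine F_7-count falls short of the bound because intersections may lie at infinity, over extension fields, or carry multiplicity).


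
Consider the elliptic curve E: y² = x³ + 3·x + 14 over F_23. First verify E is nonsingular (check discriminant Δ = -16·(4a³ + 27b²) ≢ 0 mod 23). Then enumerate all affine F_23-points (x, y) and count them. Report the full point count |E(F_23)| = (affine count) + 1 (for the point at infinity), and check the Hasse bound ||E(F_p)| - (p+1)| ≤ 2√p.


Affine points = {(1, 8), (1, 15), (3, 2), (3, 21), (5, 4), (5, 19), (6, 8), (6, 15), (10, 3), (10, 20), (16, 8), (16, 15), (18, 9), (18, 14), (20, 1), (20, 22), (21, 0)}; affine count = 17; |E(F_23)| = 18.

Discriminant check: Δ ∝ 4a³ + 27b² = 4·3³ + 27·14² = 4·27 + 27·196 ≡ 18 (mod 23). Nonzero ⇒ E is nonsingular.
For each x ∈ F_23, compute rhs = x³ + 3·x + 14 mod 23, then count y ∈ F_23 with y² ≡ rhs.
  x = 0: rhs = 14, matching y values: none (0 points).
  x = 1: rhs = 18, matching y values: 8, 15 (2 points).
  x = 2: rhs = 5, matching y values: none (0 points).
  x = 3: rhs = 4, matching y values: 2, 21 (2 points).
  x = 4: rhs = 21, matching y values: none (0 points).
  x = 5: rhs = 16, matching y values: 4, 19 (2 points).
  x = 6: rhs = 18, matching y values: 8, 15 (2 points).
  x = 7: rhs = 10, matching y values: none (0 points).
  x = 8: rhs = 21, matching y values: none (0 points).
  x = 9: rhs = 11, matching y values: none (0 points).
  x = 10: rhs = 9, matching y values: 3, 20 (2 points).
  x = 11: rhs = 21, matching y values: none (0 points).
  x = 12: rhs = 7, matching y values: none (0 points).
  x = 13: rhs = 19, matching y values: none (0 points).
  x = 14: rhs = 17, matching y values: none (0 points).
  x = 15: rhs = 7, matching y values: none (0 points).
  x = 16: rhs = 18, matching y values: 8, 15 (2 points).
  x = 17: rhs = 10, matching y values: none (0 points).
  x = 18: rhs = 12, matching y values: 9, 14 (2 points).
  x = 19: rhs = 7, matching y values: none (0 points).
  x = 20: rhs = 1, matching y values: 1, 22 (2 points).
  x = 21: rhs = 0, matching y values: 0 (1 points).
  x = 22: rhs = 10, matching y values: none (0 points).
Total affine count: 17.
Full point count |E(F_23)| = 17 + 1 = 18.
Hasse bound: |18 − (23+1)| = |-6| = 6 ≤ 2√23 ≈ 9.5917 ✓.


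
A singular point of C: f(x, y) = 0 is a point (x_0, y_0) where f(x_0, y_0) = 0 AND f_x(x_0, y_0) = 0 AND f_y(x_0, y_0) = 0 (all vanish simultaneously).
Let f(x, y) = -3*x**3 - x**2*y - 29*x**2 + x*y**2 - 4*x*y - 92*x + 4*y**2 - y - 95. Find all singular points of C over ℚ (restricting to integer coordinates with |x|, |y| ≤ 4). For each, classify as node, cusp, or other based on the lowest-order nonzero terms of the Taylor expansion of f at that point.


Singular points: {(-3, -1)}; classification: node.

Compute partial derivatives:
  f_x = -9*x**2 - 2*x*y - 58*x + y**2 - 4*y - 92.
  f_y = -x**2 + 2*x*y - 4*x + 8*y - 1.
Scan x_0 ∈ {−4, ..., 4}. For each x_0, f_y(x_0, y) is a polynomial in y; find its integer roots y ∈ {−4, ..., 4}, then test f_x and f at those candidates.
  x = -4: f_y(-4, y) = -1; no integer root y with |y| ≤ 4.
  x = -3: f_y(-3, y) = 2*y + 2; vanishes at y ∈ {-1}. (-3, -1): f_x = 0, f = 0 — SINGULAR.
  x = -2: f_y(-2, y) = 4*y + 3; no integer root y with |y| ≤ 4.
  x = -1: f_y(-1, y) = 6*y + 2; no integer root y with |y| ≤ 4.
  x = 0: f_y(0, y) = 8*y - 1; no integer root y with |y| ≤ 4.
  x = 1: f_y(1, y) = 10*y - 6; no integer root y with |y| ≤ 4.
  x = 2: f_y(2, y) = 12*y - 13; no integer root y with |y| ≤ 4.
  x = 3: f_y(3, y) = 14*y - 22; no integer root y with |y| ≤ 4.
  x = 4: f_y(4, y) = 16*y - 33; no integer root y with |y| ≤ 4.
Only singular point on the grid: (-3, -1).
Classify: substitute x = -3 + u, y = -1 + v and expand: f = -3*u**3 - u**2*v - u**2 + u*v**2 + v**2.
No constant or linear terms (consistent with a singular point). Quadratic part: -u**2 + v**2. Cubic part: -3*u**3 - u**2*v + u*v**2.
The quadratic part v**2 - u**2 = (v − u)(v + u) splits into two distinct linear factors, so there are two distinct tangent lines y − -1 = ±(x − -3) — this is a node (ordinary double point).
Classification: node.


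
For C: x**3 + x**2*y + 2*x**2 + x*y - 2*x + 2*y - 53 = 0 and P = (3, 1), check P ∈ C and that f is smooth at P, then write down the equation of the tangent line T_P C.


Tangent line at P: 44*x + 14*y - 146 = 0.

Step 1: f(3, 1) = 0, so P lies on C.
Step 2: partial derivatives
  f_x(x, y) = 3*x**2 + 2*x*y + 4*x + y - 2, f_y(x, y) = x**2 + x + 2.
  f_x(P) = 44, f_y(P) = 14 (gradient nonzero, so P is smooth).
Step 3: tangent line at P: 44·(x − 3) + 14·(y − 1) = 0.
Expanding: 44*x + 14*y - 146 = 0.


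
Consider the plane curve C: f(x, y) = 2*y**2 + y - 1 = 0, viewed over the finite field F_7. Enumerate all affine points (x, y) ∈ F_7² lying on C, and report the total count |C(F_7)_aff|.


Affine F_7-points: {(0, 4), (0, 6), (1, 4), (1, 6), (2, 4), (2, 6), (3, 4), (3, 6), (4, 4), (4, 6), (5, 4), (5, 6), (6, 4), (6, 6)}; count = 14.

For each of the 49 pairs (x, y) ∈ F_7², evaluate f(x, y) mod 7. Record the zeros.
  x = 0: [0↦6, 1↦2, 2↦2, 3↦6, 4↦0, 5↦5, 6↦0]  zeros at y ∈ {4, 6}
  x = 1: [0↦6, 1↦2, 2↦2, 3↦6, 4↦0, 5↦5, 6↦0]  zeros at y ∈ {4, 6}
  x = 2: [0↦6, 1↦2, 2↦2, 3↦6, 4↦0, 5↦5, 6↦0]  zeros at y ∈ {4, 6}
  x = 3: [0↦6, 1↦2, 2↦2, 3↦6, 4↦0, 5↦5, 6↦0]  zeros at y ∈ {4, 6}
  x = 4: [0↦6, 1↦2, 2↦2, 3↦6, 4↦0, 5↦5, 6↦0]  zeros at y ∈ {4, 6}
  x = 5: [0↦6, 1↦2, 2↦2, 3↦6, 4↦0, 5↦5, 6↦0]  zeros at y ∈ {4, 6}
  x = 6: [0↦6, 1↦2, 2↦2, 3↦6, 4↦0, 5↦5, 6↦0]  zeros at y ∈ {4, 6}
Collecting zeros: affine points = {(0, 4), (0, 6), (1, 4), (1, 6), (2, 4), (2, 6), (3, 4), (3, 6), (4, 4), (4, 6), (5, 4), (5, 6), (6, 4), (6, 6)}.
Total count |C(F_7)_aff| = 14.


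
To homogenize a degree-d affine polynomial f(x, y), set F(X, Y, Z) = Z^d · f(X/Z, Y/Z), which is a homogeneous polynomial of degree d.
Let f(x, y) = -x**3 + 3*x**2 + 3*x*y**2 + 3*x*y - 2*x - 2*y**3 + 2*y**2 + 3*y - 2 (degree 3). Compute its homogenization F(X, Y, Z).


F(X, Y, Z) = -X**3 + 3*X**2*Z + 3*X*Y**2 + 3*X*Y*Z - 2*X*Z**2 - 2*Y**3 + 2*Y**2*Z + 3*Y*Z**2 - 2*Z**3

deg(f) = 3.
Substitute x = X/Z, y = Y/Z into f, then multiply by Z^3.
  monomial -1·x^3·y^0 ↦ -1·X^3·Y^0·Z^0.
  monomial 3·x^2·y^0 ↦ 3·X^2·Y^0·Z^1.
  monomial 3·x^1·y^2 ↦ 3·X^1·Y^2·Z^0.
  monomial 3·x^1·y^1 ↦ 3·X^1·Y^1·Z^1.
  monomial -2·x^1·y^0 ↦ -2·X^1·Y^0·Z^2.
  monomial -2·x^0·y^3 ↦ -2·X^0·Y^3·Z^0.
  monomial 2·x^0·y^2 ↦ 2·X^0·Y^2·Z^1.
  monomial 3·x^0·y^1 ↦ 3·X^0·Y^1·Z^2.
  monomial -2·x^0·y^0 ↦ -2·X^0·Y^0·Z^3.
Collecting: F(X, Y, Z) = -X**3 + 3*X**2*Z + 3*X*Y**2 + 3*X*Y*Z - 2*X*Z**2 - 2*Y**3 + 2*Y**2*Z + 3*Y*Z**2 - 2*Z**3.


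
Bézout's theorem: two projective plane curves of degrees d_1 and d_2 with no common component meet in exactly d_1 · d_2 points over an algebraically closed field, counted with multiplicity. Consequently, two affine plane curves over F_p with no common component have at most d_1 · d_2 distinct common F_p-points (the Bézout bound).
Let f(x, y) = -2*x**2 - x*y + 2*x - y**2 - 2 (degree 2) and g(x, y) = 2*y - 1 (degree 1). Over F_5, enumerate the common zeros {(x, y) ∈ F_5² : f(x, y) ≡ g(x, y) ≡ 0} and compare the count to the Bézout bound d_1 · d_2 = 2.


Common zeros: ∅; count = 0; Bézout bound = 2.

deg(f) = 2, deg(g) = 1, so Bézout bound = 2.
Scan x ∈ F_5. For each x, list the y ∈ F_5 with f(x, y) ≡ 0 and those with g(x, y) ≡ 0 (mod 5); the common zeros in that column are the intersection.
  x = 0: f ≡ 0 at y ∈ ∅; g ≡ 0 at y ∈ {3}; common: ∅.
  x = 1: f ≡ 0 at y ∈ ∅; g ≡ 0 at y ∈ {3}; common: ∅.
  x = 2: f ≡ 0 at y ∈ {4}; g ≡ 0 at y ∈ {3}; common: ∅.
  x = 3: f ≡ 0 at y ∈ ∅; g ≡ 0 at y ∈ {3}; common: ∅.
  x = 4: f ≡ 0 at y ∈ ∅; g ≡ 0 at y ∈ {3}; common: ∅.
Collecting: common zeros = ∅, so the count is 0.
Comparison with the Bézout bound: 0 ≤ 2 = deg(f)·deg(g), as expected for curves with no common component (the affine F_5-count falls short of the bound because intersections may lie at infinity, over extension fields, or carry multiplicity).


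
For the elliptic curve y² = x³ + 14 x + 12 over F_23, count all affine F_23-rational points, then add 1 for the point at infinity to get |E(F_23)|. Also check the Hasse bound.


Affine points = {(0, 9), (0, 14), (1, 2), (1, 21), (2, 5), (2, 18), (3, 9), (3, 14), (5, 0), (6, 6), (6, 17), (7, 4), (7, 19), (9, 4), (9, 19), (10, 5), (10, 18), (11, 5), (11, 18), (14, 10), (14, 13), (15, 3), (15, 20), (16, 10), (16, 13), (18, 1), (18, 22), (20, 9), (20, 14)}; affine count = 29; |E(F_23)| = 30.

Discriminant check: Δ ∝ 4a³ + 27b² = 4·14³ + 27·12² = 4·2744 + 27·144 ≡ 6 (mod 23). Nonzero ⇒ E is nonsingular.
For each x ∈ F_23, compute rhs = x³ + 14·x + 12 mod 23, then count y ∈ F_23 with y² ≡ rhs.
  x = 0: rhs = 12, matching y values: 9, 14 (2 points).
  x = 1: rhs = 4, matching y values: 2, 21 (2 points).
  x = 2: rhs = 2, matching y values: 5, 18 (2 points).
  x = 3: rhs = 12, matching y values: 9, 14 (2 points).
  x = 4: rhs = 17, matching y values: none (0 points).
  x = 5: rhs = 0, matching y values: 0 (1 points).
  x = 6: rhs = 13, matching y values: 6, 17 (2 points).
  x = 7: rhs = 16, matching y values: 4, 19 (2 points).
  x = 8: rhs = 15, matching y values: none (0 points).
  x = 9: rhs = 16, matching y values: 4, 19 (2 points).
  x = 10: rhs = 2, matching y values: 5, 18 (2 points).
  x = 11: rhs = 2, matching y values: 5, 18 (2 points).
  x = 12: rhs = 22, matching y values: none (0 points).
  x = 13: rhs = 22, matching y values: none (0 points).
  x = 14: rhs = 8, matching y values: 10, 13 (2 points).
  x = 15: rhs = 9, matching y values: 3, 20 (2 points).
  x = 16: rhs = 8, matching y values: 10, 13 (2 points).
  x = 17: rhs = 11, matching y values: none (0 points).
  x = 18: rhs = 1, matching y values: 1, 22 (2 points).
  x = 19: rhs = 7, matching y values: none (0 points).
  x = 20: rhs = 12, matching y values: 9, 14 (2 points).
  x = 21: rhs = 22, matching y values: none (0 points).
  x = 22: rhs = 20, matching y values: none (0 points).
Total affine count: 29.
Full point count |E(F_23)| = 29 + 1 = 30.
Hasse bound: |30 − (23+1)| = |6| = 6 ≤ 2√23 ≈ 9.5917 ✓.
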